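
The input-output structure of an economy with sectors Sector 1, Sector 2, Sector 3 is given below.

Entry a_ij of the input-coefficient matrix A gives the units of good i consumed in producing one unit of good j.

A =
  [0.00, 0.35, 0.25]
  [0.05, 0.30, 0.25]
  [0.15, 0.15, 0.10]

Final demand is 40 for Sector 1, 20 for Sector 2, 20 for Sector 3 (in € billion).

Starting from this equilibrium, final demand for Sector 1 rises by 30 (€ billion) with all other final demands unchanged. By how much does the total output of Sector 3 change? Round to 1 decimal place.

Δx_3 = 6.3

I − A =
  [   1.00    -0.35    -0.25]
  [  -0.05     0.70    -0.25]
  [  -0.15    -0.15     0.90]
Cofactors of I−A, C_ij = (−1)^(i+j)·(minor ij) (rows/columns in the sector order above):
  C_11 = (0.70)(0.90) − (-0.25)(-0.15) = 0.5925
  C_12 = −[(-0.05)(0.90) − (-0.25)(-0.15)] = 0.0825
  C_13 = (-0.05)(-0.15) − (0.70)(-0.15) = 0.1125
  C_21 = −[(-0.35)(0.90) − (-0.25)(-0.15)] = 0.3525
  C_22 = (1.00)(0.90) − (-0.25)(-0.15) = 0.8625
  C_23 = −[(1.00)(-0.15) − (-0.35)(-0.15)] = 0.2025
  C_31 = (-0.35)(-0.25) − (-0.25)(0.70) = 0.2625
  C_32 = −[(1.00)(-0.25) − (-0.25)(-0.05)] = 0.2625
  C_33 = (1.00)(0.70) − (-0.35)(-0.05) = 0.6825
det(I−A) = Σ_j (I−A)_1j·C_1j = (1.00)(0.5925) + (-0.35)(0.0825) + (-0.25)(0.1125) = 0.5355
adj(I−A) = Cᵀ =
  [ 0.5925   0.3525   0.2625]
  [ 0.0825   0.8625   0.2625]
  [ 0.1125   0.2025   0.6825]
(I − A)⁻¹ = adj(I−A) / det(I−A) ≈
  [   1.1064     0.6583     0.4902]
  [   0.1541     1.6106     0.4902]
  [   0.2101     0.3782     1.2745]
Δx = (I − A)⁻¹ Δd with Δd having +30 in the Sector 1 component and 0 elsewhere.
So Δx_3 = L_31 · (+30), where L_31 = adj(I−A)_31 / det(I−A) = 0.1125 / 0.5355.
Δx_3 = 0.1125 × (+30) / 0.5355 = 3.375 / 0.5355 ≈ 6.3.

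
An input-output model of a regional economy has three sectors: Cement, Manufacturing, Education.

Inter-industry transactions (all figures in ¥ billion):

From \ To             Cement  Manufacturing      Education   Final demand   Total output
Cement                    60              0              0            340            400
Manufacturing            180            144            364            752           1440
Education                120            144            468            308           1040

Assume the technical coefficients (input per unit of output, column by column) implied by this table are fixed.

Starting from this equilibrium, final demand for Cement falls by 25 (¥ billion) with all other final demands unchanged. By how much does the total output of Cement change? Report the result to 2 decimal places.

Δx_1 = -29.41

Technical coefficients a_ij = z_ij / X_j:
  a_11 = 60/400 = 0.15, a_21 = 180/400 = 0.45, a_31 = 120/400 = 0.30
  a_12 = 0/1440 = 0.00, a_22 = 144/1440 = 0.10, a_32 = 144/1440 = 0.10
  a_13 = 0/1040 = 0.00, a_23 = 364/1040 = 0.35, a_33 = 468/1040 = 0.45
I − A =
  [   0.85     0.00     0.00]
  [  -0.45     0.90    -0.35]
  [  -0.30    -0.10     0.55]
Cofactors of I−A, C_ij = (−1)^(i+j)·(minor ij) (rows/columns in the sector order above):
  C_11 = (0.90)(0.55) − (-0.35)(-0.10) = 0.4600
  C_12 = −[(-0.45)(0.55) − (-0.35)(-0.30)] = 0.3525
  C_13 = (-0.45)(-0.10) − (0.90)(-0.30) = 0.3150
  C_21 = −[(0.00)(0.55) − (0.00)(-0.10)] = 0.0000
  C_22 = (0.85)(0.55) − (0.00)(-0.30) = 0.4675
  C_23 = −[(0.85)(-0.10) − (0.00)(-0.30)] = 0.0850
  C_31 = (0.00)(-0.35) − (0.00)(0.90) = 0.0000
  C_32 = −[(0.85)(-0.35) − (0.00)(-0.45)] = 0.2975
  C_33 = (0.85)(0.90) − (0.00)(-0.45) = 0.7650
det(I−A) = Σ_j (I−A)_1j·C_1j = (0.85)(0.4600) + (0.00)(0.3525) + (0.00)(0.3150) = 0.3910
adj(I−A) = Cᵀ =
  [ 0.4600   0.0000   0.0000]
  [ 0.3525   0.4675   0.2975]
  [ 0.3150   0.0850   0.7650]
(I − A)⁻¹ = adj(I−A) / det(I−A) ≈
  [   1.1765     0.0000     0.0000]
  [   0.9015     1.1957     0.7609]
  [   0.8056     0.2174     1.9565]
Δx = (I − A)⁻¹ Δd with Δd having -25 in the Cement component and 0 elsewhere.
So Δx_1 = L_11 · (-25), where L_11 = adj(I−A)_11 / det(I−A) = 0.4600 / 0.3910.
Δx_1 = 0.4600 × (-25) / 0.3910 = -11.50 / 0.3910 ≈ -29.41.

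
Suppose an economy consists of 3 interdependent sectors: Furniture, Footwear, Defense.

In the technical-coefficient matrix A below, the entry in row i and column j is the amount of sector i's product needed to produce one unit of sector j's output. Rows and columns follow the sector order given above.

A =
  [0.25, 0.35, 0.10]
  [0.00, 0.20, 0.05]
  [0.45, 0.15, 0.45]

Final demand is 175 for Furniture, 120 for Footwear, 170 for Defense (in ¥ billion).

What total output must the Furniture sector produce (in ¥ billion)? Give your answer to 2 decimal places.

x_1 = 417.69

I − A =
  [   0.75    -0.35    -0.10]
  [   0.00     0.80    -0.05]
  [  -0.45    -0.15     0.55]
Cofactors of I−A, C_ij = (−1)^(i+j)·(minor ij) (rows/columns in the sector order above):
  C_11 = (0.80)(0.55) − (-0.05)(-0.15) = 0.4325
  C_12 = −[(0.00)(0.55) − (-0.05)(-0.45)] = 0.0225
  C_13 = (0.00)(-0.15) − (0.80)(-0.45) = 0.3600
  C_21 = −[(-0.35)(0.55) − (-0.10)(-0.15)] = 0.2075
  C_22 = (0.75)(0.55) − (-0.10)(-0.45) = 0.3675
  C_23 = −[(0.75)(-0.15) − (-0.35)(-0.45)] = 0.2700
  C_31 = (-0.35)(-0.05) − (-0.10)(0.80) = 0.0975
  C_32 = −[(0.75)(-0.05) − (-0.10)(0.00)] = 0.0375
  C_33 = (0.75)(0.80) − (-0.35)(0.00) = 0.6000
det(I−A) = Σ_j (I−A)_1j·C_1j = (0.75)(0.4325) + (-0.35)(0.0225) + (-0.10)(0.3600) = 0.2805
adj(I−A) = Cᵀ =
  [ 0.4325   0.2075   0.0975]
  [ 0.0225   0.3675   0.0375]
  [ 0.3600   0.2700   0.6000]
(I − A)⁻¹ = adj(I−A) / det(I−A) ≈
  [   1.5419     0.7398     0.3476]
  [   0.0802     1.3102     0.1337]
  [   1.2834     0.9626     2.1390]
x = (I − A)⁻¹ d = adj(I−A)·d / det(I−A), with det(I−A) = 0.2805:
  x_1 = (0.4325·175 + 0.2075·120 + 0.0975·170) / 0.2805 = 117.1625 / 0.2805 ≈ 417.69
  x_2 = (0.0225·175 + 0.3675·120 + 0.0375·170) / 0.2805 = 54.4125 / 0.2805 ≈ 193.98
  x_3 = (0.3600·175 + 0.2700·120 + 0.6000·170) / 0.2805 = 197.40 / 0.2805 ≈ 703.74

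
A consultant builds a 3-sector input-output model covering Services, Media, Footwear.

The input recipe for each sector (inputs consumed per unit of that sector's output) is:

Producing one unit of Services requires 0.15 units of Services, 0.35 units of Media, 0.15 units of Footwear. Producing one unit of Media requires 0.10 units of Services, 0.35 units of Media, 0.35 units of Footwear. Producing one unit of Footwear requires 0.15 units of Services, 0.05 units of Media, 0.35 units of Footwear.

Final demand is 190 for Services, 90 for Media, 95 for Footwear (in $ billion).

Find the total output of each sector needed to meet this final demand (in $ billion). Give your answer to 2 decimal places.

x_1 = 338.01, x_2 = 352.30, x_3 = 413.86

I − A =
  [   0.85    -0.10    -0.15]
  [  -0.35     0.65    -0.05]
  [  -0.15    -0.35     0.65]
Cofactors of I−A, C_ij = (−1)^(i+j)·(minor ij) (rows/columns in the sector order above):
  C_11 = (0.65)(0.65) − (-0.05)(-0.35) = 0.4050
  C_12 = −[(-0.35)(0.65) − (-0.05)(-0.15)] = 0.2350
  C_13 = (-0.35)(-0.35) − (0.65)(-0.15) = 0.2200
  C_21 = −[(-0.10)(0.65) − (-0.15)(-0.35)] = 0.1175
  C_22 = (0.85)(0.65) − (-0.15)(-0.15) = 0.5300
  C_23 = −[(0.85)(-0.35) − (-0.10)(-0.15)] = 0.3125
  C_31 = (-0.10)(-0.05) − (-0.15)(0.65) = 0.1025
  C_32 = −[(0.85)(-0.05) − (-0.15)(-0.35)] = 0.0950
  C_33 = (0.85)(0.65) − (-0.10)(-0.35) = 0.5175
det(I−A) = Σ_j (I−A)_1j·C_1j = (0.85)(0.4050) + (-0.10)(0.2350) + (-0.15)(0.2200) = 0.28775
adj(I−A) = Cᵀ =
  [ 0.4050   0.1175   0.1025]
  [ 0.2350   0.5300   0.0950]
  [ 0.2200   0.3125   0.5175]
(I − A)⁻¹ = adj(I−A) / det(I−A) ≈
  [   1.4075     0.4083     0.3562]
  [   0.8167     1.8419     0.3301]
  [   0.7646     1.0860     1.7984]
x = (I − A)⁻¹ d = adj(I−A)·d / det(I−A), with det(I−A) = 0.28775:
  x_1 = (0.4050·190 + 0.1175·90 + 0.1025·95) / 0.28775 = 97.2625 / 0.28775 ≈ 338.01
  x_2 = (0.2350·190 + 0.5300·90 + 0.0950·95) / 0.28775 = 101.375 / 0.28775 ≈ 352.30
  x_3 = (0.2200·190 + 0.3125·90 + 0.5175·95) / 0.28775 = 119.0875 / 0.28775 ≈ 413.86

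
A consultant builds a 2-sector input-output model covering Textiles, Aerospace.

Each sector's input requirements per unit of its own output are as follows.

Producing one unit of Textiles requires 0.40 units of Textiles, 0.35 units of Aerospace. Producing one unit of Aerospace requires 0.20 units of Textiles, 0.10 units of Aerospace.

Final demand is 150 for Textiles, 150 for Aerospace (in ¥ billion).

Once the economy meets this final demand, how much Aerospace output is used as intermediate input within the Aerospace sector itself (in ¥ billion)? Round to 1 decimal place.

z_22 = 30.3

I − A =
  [   0.60    -0.20]
  [  -0.35     0.90]
det(I−A) = (0.60)(0.90) − (-0.20)(-0.35) = 0.4700
adj(I−A) = [[0.90, 0.20], [0.35, 0.60]]
(I − A)⁻¹ = adj(I−A) / det(I−A) ≈
  [   1.9149     0.4255]
  [   0.7447     1.2766]
First solve x = (I − A)⁻¹ d = adj(I−A)·d / det(I−A); in particular x_2 = (0.35·150 + 0.60·150) / 0.4700 = 142.50 / 0.4700 ≈ 303.191.
Intermediate flow from 2 to 2: z_22 = a_22 · x_2 = 0.10 × 142.50 / 0.4700 = 14.25 / 0.4700 ≈ 30.3.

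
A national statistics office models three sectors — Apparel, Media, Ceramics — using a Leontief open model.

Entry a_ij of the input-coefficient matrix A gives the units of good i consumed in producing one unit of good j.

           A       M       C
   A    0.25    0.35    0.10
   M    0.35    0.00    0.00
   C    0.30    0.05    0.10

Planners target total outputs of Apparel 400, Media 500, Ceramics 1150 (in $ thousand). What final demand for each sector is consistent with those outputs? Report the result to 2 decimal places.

I − A =
  [   0.75    -0.35    -0.10]
  [  -0.35     1.00     0.00]
  [  -0.30    -0.05     0.90]
d = (I − A) x:
  d_A = (+0.75)·400 + (-0.35)·500 + (-0.10)·1150 = 10.00
  d_M = (-0.35)·400 + (+1.00)·500 + (+0.00)·1150 = 360.00
  d_C = (-0.30)·400 + (-0.05)·500 + (+0.90)·1150 = 890.00

d_A = 10.00, d_M = 360.00, d_C = 890.00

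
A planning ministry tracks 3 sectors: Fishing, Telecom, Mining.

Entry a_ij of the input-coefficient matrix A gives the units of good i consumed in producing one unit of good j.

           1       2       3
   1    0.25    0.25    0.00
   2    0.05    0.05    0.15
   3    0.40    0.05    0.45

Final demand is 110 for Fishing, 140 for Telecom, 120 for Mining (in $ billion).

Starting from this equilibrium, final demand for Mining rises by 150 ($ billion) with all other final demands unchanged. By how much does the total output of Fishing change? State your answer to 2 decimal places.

Δx_1 = 15.44

I − A =
  [   0.75    -0.25     0.00]
  [  -0.05     0.95    -0.15]
  [  -0.40    -0.05     0.55]
Cofactors of I−A, C_ij = (−1)^(i+j)·(minor ij) (rows/columns in the sector order above):
  C_11 = (0.95)(0.55) − (-0.15)(-0.05) = 0.5150
  C_12 = −[(-0.05)(0.55) − (-0.15)(-0.40)] = 0.0875
  C_13 = (-0.05)(-0.05) − (0.95)(-0.40) = 0.3825
  C_21 = −[(-0.25)(0.55) − (0.00)(-0.05)] = 0.1375
  C_22 = (0.75)(0.55) − (0.00)(-0.40) = 0.4125
  C_23 = −[(0.75)(-0.05) − (-0.25)(-0.40)] = 0.1375
  C_31 = (-0.25)(-0.15) − (0.00)(0.95) = 0.0375
  C_32 = −[(0.75)(-0.15) − (0.00)(-0.05)] = 0.1125
  C_33 = (0.75)(0.95) − (-0.25)(-0.05) = 0.7000
det(I−A) = Σ_j (I−A)_1j·C_1j = (0.75)(0.5150) + (-0.25)(0.0875) + (0.00)(0.3825) = 0.364375
adj(I−A) = Cᵀ =
  [ 0.5150   0.1375   0.0375]
  [ 0.0875   0.4125   0.1125]
  [ 0.3825   0.1375   0.7000]
(I − A)⁻¹ = adj(I−A) / det(I−A) ≈
  [   1.4134     0.3774     0.1029]
  [   0.2401     1.1321     0.3087]
  [   1.0497     0.3774     1.9211]
Δx = (I − A)⁻¹ Δd with Δd having +150 in the Mining component and 0 elsewhere.
So Δx_1 = L_13 · (+150), where L_13 = adj(I−A)_13 / det(I−A) = 0.0375 / 0.364375.
Δx_1 = 0.0375 × (+150) / 0.364375 = 5.625 / 0.364375 ≈ 15.44.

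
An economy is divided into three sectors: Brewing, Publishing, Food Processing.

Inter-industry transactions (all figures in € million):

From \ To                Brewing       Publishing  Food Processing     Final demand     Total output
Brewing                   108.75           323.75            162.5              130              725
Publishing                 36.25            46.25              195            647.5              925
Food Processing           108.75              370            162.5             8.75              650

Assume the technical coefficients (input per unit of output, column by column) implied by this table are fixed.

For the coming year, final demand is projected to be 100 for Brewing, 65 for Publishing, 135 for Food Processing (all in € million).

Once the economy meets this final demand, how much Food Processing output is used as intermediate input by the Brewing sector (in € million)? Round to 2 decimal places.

z_FB = 44.59

Technical coefficients a_ij = z_ij / X_j:
  a_BB = 108.75/725 = 0.15, a_PB = 36.25/725 = 0.05, a_FB = 108.75/725 = 0.15
  a_BP = 323.75/925 = 0.35, a_PP = 46.25/925 = 0.05, a_FP = 370/925 = 0.40
  a_BF = 162.5/650 = 0.25, a_PF = 195/650 = 0.30, a_FF = 162.5/650 = 0.25
I − A =
  [   0.85    -0.35    -0.25]
  [  -0.05     0.95    -0.30]
  [  -0.15    -0.40     0.75]
Cofactors of I−A, C_ij = (−1)^(i+j)·(minor ij) (rows/columns in the sector order above):
  C_11 = (0.95)(0.75) − (-0.30)(-0.40) = 0.5925
  C_12 = −[(-0.05)(0.75) − (-0.30)(-0.15)] = 0.0825
  C_13 = (-0.05)(-0.40) − (0.95)(-0.15) = 0.1625
  C_21 = −[(-0.35)(0.75) − (-0.25)(-0.40)] = 0.3625
  C_22 = (0.85)(0.75) − (-0.25)(-0.15) = 0.6000
  C_23 = −[(0.85)(-0.40) − (-0.35)(-0.15)] = 0.3925
  C_31 = (-0.35)(-0.30) − (-0.25)(0.95) = 0.3425
  C_32 = −[(0.85)(-0.30) − (-0.25)(-0.05)] = 0.2675
  C_33 = (0.85)(0.95) − (-0.35)(-0.05) = 0.7900
det(I−A) = Σ_j (I−A)_1j·C_1j = (0.85)(0.5925) + (-0.35)(0.0825) + (-0.25)(0.1625) = 0.434125
adj(I−A) = Cᵀ =
  [ 0.5925   0.3625   0.3425]
  [ 0.0825   0.6000   0.2675]
  [ 0.1625   0.3925   0.7900]
(I − A)⁻¹ = adj(I−A) / det(I−A) ≈
  [   1.3648     0.8350     0.7889]
  [   0.1900     1.3821     0.6162]
  [   0.3743     0.9041     1.8198]
First solve x = (I − A)⁻¹ d = adj(I−A)·d / det(I−A); in particular x_B = (0.5925·100 + 0.3625·65 + 0.3425·135) / 0.434125 = 129.05 / 0.434125 ≈ 297.2646.
Intermediate flow from F to B: z_FB = a_FB · x_B = 0.15 × 129.05 / 0.434125 = 19.3575 / 0.434125 ≈ 44.59.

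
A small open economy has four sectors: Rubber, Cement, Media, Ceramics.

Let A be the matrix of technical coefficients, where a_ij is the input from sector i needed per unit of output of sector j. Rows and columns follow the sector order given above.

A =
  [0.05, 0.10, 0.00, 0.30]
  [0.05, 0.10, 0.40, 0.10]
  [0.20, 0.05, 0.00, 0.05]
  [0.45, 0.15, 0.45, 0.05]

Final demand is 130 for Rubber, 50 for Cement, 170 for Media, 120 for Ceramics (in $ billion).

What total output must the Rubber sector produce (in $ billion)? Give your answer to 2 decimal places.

x_1 = 297.16

I − A =
  [   0.95    -0.10     0.00    -0.30]
  [  -0.05     0.90    -0.40    -0.10]
  [  -0.20    -0.05     1.00    -0.05]
  [  -0.45    -0.15    -0.45     0.95]
Compute the cofactors C_ij = (−1)^(i+j)·(3×3 minor ij) of I−A; the adjugate is their transpose:
adj(I−A) = Cᵀ =
  [ 0.795500   0.144500   0.182000   0.276000]
  [ 0.185375   0.719125   0.356500   0.153000]
  [ 0.193250   0.075750   0.665000   0.104000]
  [ 0.497625   0.217875   0.457500   0.823000]
det(I−A) = Σ_j (I−A)_1j·C_1j = (0.95)(0.795500) + (-0.10)(0.185375) + (0.00)(0.193250) + (-0.30)(0.497625) = 0.5879
(I − A)⁻¹ = adj(I−A) / det(I−A) ≈
  [   1.3531     0.2458     0.3096     0.4695]
  [   0.3153     1.2232     0.6064     0.2602]
  [   0.3287     0.1288     1.1311     0.1769]
  [   0.8464     0.3706     0.7782     1.3999]
x = (I − A)⁻¹ d = adj(I−A)·d / det(I−A), with det(I−A) = 0.5879:
  x_1 = (0.795500·130 + 0.144500·50 + 0.182000·170 + 0.276000·120) / 0.5879 = 174.70 / 0.5879 ≈ 297.16
  x_2 = (0.185375·130 + 0.719125·50 + 0.356500·170 + 0.153000·120) / 0.5879 = 139.02 / 0.5879 ≈ 236.47
  x_3 = (0.193250·130 + 0.075750·50 + 0.665000·170 + 0.104000·120) / 0.5879 = 154.44 / 0.5879 ≈ 262.70
  x_4 = (0.497625·130 + 0.217875·50 + 0.457500·170 + 0.823000·120) / 0.5879 = 252.12 / 0.5879 ≈ 428.85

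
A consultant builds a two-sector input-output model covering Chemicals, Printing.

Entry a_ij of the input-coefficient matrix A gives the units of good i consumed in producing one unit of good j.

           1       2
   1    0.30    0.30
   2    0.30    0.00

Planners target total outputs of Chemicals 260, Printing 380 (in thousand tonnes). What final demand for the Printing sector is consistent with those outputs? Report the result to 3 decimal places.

d_2 = 302.000

I − A =
  [   0.70    -0.30]
  [  -0.30     1.00]
d = (I − A) x:
  d_1 = (+0.70)·260 + (-0.30)·380 = 68.000
  d_2 = (-0.30)·260 + (+1.00)·380 = 302.000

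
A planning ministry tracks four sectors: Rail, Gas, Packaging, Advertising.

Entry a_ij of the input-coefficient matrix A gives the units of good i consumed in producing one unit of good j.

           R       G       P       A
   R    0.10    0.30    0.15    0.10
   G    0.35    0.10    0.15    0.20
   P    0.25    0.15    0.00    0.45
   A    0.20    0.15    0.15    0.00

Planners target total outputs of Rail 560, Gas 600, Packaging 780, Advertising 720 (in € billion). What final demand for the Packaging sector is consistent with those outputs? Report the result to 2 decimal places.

I − A =
  [   0.90    -0.30    -0.15    -0.10]
  [  -0.35     0.90    -0.15    -0.20]
  [  -0.25    -0.15     1.00    -0.45]
  [  -0.20    -0.15    -0.15     1.00]
d = (I − A) x:
  d_R = (+0.90)·560 + (-0.30)·600 + (-0.15)·780 + (-0.10)·720 = 135.00
  d_G = (-0.35)·560 + (+0.90)·600 + (-0.15)·780 + (-0.20)·720 = 83.00
  d_P = (-0.25)·560 + (-0.15)·600 + (+1.00)·780 + (-0.45)·720 = 226.00
  d_A = (-0.20)·560 + (-0.15)·600 + (-0.15)·780 + (+1.00)·720 = 401.00

d_P = 226.00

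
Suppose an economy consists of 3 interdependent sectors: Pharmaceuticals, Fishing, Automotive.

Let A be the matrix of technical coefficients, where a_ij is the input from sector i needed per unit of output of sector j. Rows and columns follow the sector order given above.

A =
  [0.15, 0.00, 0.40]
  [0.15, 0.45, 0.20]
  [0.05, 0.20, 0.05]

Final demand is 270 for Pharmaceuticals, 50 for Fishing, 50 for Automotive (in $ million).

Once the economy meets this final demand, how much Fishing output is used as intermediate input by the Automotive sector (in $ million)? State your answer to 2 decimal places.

I − A =
  [   0.85     0.00    -0.40]
  [  -0.15     0.55    -0.20]
  [  -0.05    -0.20     0.95]
Cofactors of I−A, C_ij = (−1)^(i+j)·(minor ij) (rows/columns in the sector order above):
  C_11 = (0.55)(0.95) − (-0.20)(-0.20) = 0.4825
  C_12 = −[(-0.15)(0.95) − (-0.20)(-0.05)] = 0.1525
  C_13 = (-0.15)(-0.20) − (0.55)(-0.05) = 0.0575
  C_21 = −[(0.00)(0.95) − (-0.40)(-0.20)] = 0.0800
  C_22 = (0.85)(0.95) − (-0.40)(-0.05) = 0.7875
  C_23 = −[(0.85)(-0.20) − (0.00)(-0.05)] = 0.1700
  C_31 = (0.00)(-0.20) − (-0.40)(0.55) = 0.2200
  C_32 = −[(0.85)(-0.20) − (-0.40)(-0.15)] = 0.2300
  C_33 = (0.85)(0.55) − (0.00)(-0.15) = 0.4675
det(I−A) = Σ_j (I−A)_1j·C_1j = (0.85)(0.4825) + (0.00)(0.1525) + (-0.40)(0.0575) = 0.387125
adj(I−A) = Cᵀ =
  [ 0.4825   0.0800   0.2200]
  [ 0.1525   0.7875   0.2300]
  [ 0.0575   0.1700   0.4675]
(I − A)⁻¹ = adj(I−A) / det(I−A) ≈
  [   1.2464     0.2067     0.5683]
  [   0.3939     2.0342     0.5941]
  [   0.1485     0.4391     1.2076]
First solve x = (I − A)⁻¹ d = adj(I−A)·d / det(I−A); in particular x_3 = (0.0575·270 + 0.1700·50 + 0.4675·50) / 0.387125 = 47.40 / 0.387125 ≈ 122.4411.
Intermediate flow from 2 to 3: z_23 = a_23 · x_3 = 0.20 × 47.40 / 0.387125 = 9.48 / 0.387125 ≈ 24.49.

z_23 = 24.49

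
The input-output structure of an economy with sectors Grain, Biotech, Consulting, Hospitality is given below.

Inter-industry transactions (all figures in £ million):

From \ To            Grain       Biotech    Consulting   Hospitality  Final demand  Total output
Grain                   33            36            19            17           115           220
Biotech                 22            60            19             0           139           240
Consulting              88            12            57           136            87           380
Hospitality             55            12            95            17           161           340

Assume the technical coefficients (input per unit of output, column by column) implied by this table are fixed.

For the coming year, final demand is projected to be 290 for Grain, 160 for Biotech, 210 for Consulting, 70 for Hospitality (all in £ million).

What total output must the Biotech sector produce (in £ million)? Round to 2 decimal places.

x_2 = 318.79

Technical coefficients a_ij = z_ij / X_j:
  a_11 = 33/220 = 0.15, a_21 = 22/220 = 0.10, a_31 = 88/220 = 0.40, a_41 = 55/220 = 0.25
  a_12 = 36/240 = 0.15, a_22 = 60/240 = 0.25, a_32 = 12/240 = 0.05, a_42 = 12/240 = 0.05
  a_13 = 19/380 = 0.05, a_23 = 19/380 = 0.05, a_33 = 57/380 = 0.15, a_43 = 95/380 = 0.25
  a_14 = 17/340 = 0.05, a_24 = 0/340 = 0.00, a_34 = 136/340 = 0.40, a_44 = 17/340 = 0.05
I − A =
  [   0.85    -0.15    -0.05    -0.05]
  [  -0.10     0.75    -0.05     0.00]
  [  -0.40    -0.05     0.85    -0.40]
  [  -0.25    -0.05    -0.25     0.95]
Compute the cofactors C_ij = (−1)^(i+j)·(3×3 minor ij) of I−A; the adjugate is their transpose:
adj(I−A) = Cᵀ =
  [ 0.52725   0.11225   0.05225   0.04975]
  [ 0.09475   0.56175   0.04575   0.02425]
  [ 0.36675   0.12975   0.58175   0.26425]
  [ 0.24025   0.09325   0.16925   0.50875]
det(I−A) = Σ_j (I−A)_1j·C_1j = (0.85)(0.52725) + (-0.15)(0.09475) + (-0.05)(0.36675) + (-0.05)(0.24025) = 0.4036
(I − A)⁻¹ = adj(I−A) / det(I−A) ≈
  [   1.3064     0.2781     0.1295     0.1233]
  [   0.2348     1.3918     0.1134     0.0601]
  [   0.9087     0.3215     1.4414     0.6547]
  [   0.5953     0.2310     0.4194     1.2605]
x = (I − A)⁻¹ d = adj(I−A)·d / det(I−A), with det(I−A) = 0.4036:
  x_1 = (0.52725·290 + 0.11225·160 + 0.05225·210 + 0.04975·70) / 0.4036 = 185.3175 / 0.4036 ≈ 459.16
  x_2 = (0.09475·290 + 0.56175·160 + 0.04575·210 + 0.02425·70) / 0.4036 = 128.6625 / 0.4036 ≈ 318.79
  x_3 = (0.36675·290 + 0.12975·160 + 0.58175·210 + 0.26425·70) / 0.4036 = 267.7825 / 0.4036 ≈ 663.48
  x_4 = (0.24025·290 + 0.09325·160 + 0.16925·210 + 0.50875·70) / 0.4036 = 155.7475 / 0.4036 ≈ 385.90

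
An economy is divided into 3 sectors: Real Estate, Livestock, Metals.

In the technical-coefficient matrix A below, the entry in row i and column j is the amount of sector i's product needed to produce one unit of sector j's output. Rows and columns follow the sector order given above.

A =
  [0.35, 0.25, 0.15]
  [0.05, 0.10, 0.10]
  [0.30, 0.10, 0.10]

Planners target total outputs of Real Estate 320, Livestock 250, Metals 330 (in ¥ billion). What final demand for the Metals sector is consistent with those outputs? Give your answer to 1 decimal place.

d_3 = 176.0

I − A =
  [   0.65    -0.25    -0.15]
  [  -0.05     0.90    -0.10]
  [  -0.30    -0.10     0.90]
d = (I − A) x:
  d_1 = (+0.65)·320 + (-0.25)·250 + (-0.15)·330 = 96.0
  d_2 = (-0.05)·320 + (+0.90)·250 + (-0.10)·330 = 176.0
  d_3 = (-0.30)·320 + (-0.10)·250 + (+0.90)·330 = 176.0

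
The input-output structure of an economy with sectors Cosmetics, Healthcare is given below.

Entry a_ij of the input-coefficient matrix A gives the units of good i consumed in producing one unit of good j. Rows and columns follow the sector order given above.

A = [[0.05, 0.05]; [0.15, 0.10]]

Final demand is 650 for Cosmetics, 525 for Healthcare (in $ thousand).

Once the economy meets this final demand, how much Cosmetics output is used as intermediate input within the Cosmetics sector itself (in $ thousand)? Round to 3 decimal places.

z_CC = 36.062

I − A =
  [   0.95    -0.05]
  [  -0.15     0.90]
det(I−A) = (0.95)(0.90) − (-0.05)(-0.15) = 0.8475
adj(I−A) = [[0.90, 0.05], [0.15, 0.95]]
(I − A)⁻¹ = adj(I−A) / det(I−A) ≈
  [   1.0619     0.0590]
  [   0.1770     1.1209]
First solve x = (I − A)⁻¹ d = adj(I−A)·d / det(I−A); in particular x_C = (0.90·650 + 0.05·525) / 0.8475 = 611.25 / 0.8475 ≈ 721.23894.
Intermediate flow from C to C: z_CC = a_CC · x_C = 0.05 × 611.25 / 0.8475 = 30.5625 / 0.8475 ≈ 36.062.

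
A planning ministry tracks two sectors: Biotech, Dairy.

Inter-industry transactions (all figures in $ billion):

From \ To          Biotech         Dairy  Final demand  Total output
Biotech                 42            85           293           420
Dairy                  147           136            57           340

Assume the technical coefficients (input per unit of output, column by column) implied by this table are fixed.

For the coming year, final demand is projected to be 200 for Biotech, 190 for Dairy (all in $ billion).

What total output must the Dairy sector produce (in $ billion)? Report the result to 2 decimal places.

x_2 = 532.60

Technical coefficients a_ij = z_ij / X_j:
  a_11 = 42/420 = 0.10, a_21 = 147/420 = 0.35
  a_12 = 85/340 = 0.25, a_22 = 136/340 = 0.40
I − A =
  [   0.90    -0.25]
  [  -0.35     0.60]
det(I−A) = (0.90)(0.60) − (-0.25)(-0.35) = 0.4525
adj(I−A) = [[0.60, 0.25], [0.35, 0.90]]
(I − A)⁻¹ = adj(I−A) / det(I−A) ≈
  [   1.3260     0.5525]
  [   0.7735     1.9890]
x = (I − A)⁻¹ d = adj(I−A)·d / det(I−A), with det(I−A) = 0.4525:
  x_1 = (0.60·200 + 0.25·190) / 0.4525 = 167.50 / 0.4525 ≈ 370.17
  x_2 = (0.35·200 + 0.90·190) / 0.4525 = 241.00 / 0.4525 ≈ 532.60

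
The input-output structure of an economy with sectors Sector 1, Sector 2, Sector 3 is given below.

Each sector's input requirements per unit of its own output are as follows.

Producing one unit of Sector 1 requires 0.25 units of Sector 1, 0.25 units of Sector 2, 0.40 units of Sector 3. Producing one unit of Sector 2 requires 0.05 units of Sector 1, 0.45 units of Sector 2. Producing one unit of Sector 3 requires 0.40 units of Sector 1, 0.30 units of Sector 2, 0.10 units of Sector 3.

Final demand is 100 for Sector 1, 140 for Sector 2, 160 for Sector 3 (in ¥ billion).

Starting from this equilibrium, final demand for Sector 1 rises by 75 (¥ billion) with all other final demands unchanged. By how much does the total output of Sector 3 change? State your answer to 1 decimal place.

I − A =
  [   0.75    -0.05    -0.40]
  [  -0.25     0.55    -0.30]
  [  -0.40     0.00     0.90]
Cofactors of I−A, C_ij = (−1)^(i+j)·(minor ij) (rows/columns in the sector order above):
  C_11 = (0.55)(0.90) − (-0.30)(0.00) = 0.4950
  C_12 = −[(-0.25)(0.90) − (-0.30)(-0.40)] = 0.3450
  C_13 = (-0.25)(0.00) − (0.55)(-0.40) = 0.2200
  C_21 = −[(-0.05)(0.90) − (-0.40)(0.00)] = 0.0450
  C_22 = (0.75)(0.90) − (-0.40)(-0.40) = 0.5150
  C_23 = −[(0.75)(0.00) − (-0.05)(-0.40)] = 0.0200
  C_31 = (-0.05)(-0.30) − (-0.40)(0.55) = 0.2350
  C_32 = −[(0.75)(-0.30) − (-0.40)(-0.25)] = 0.3250
  C_33 = (0.75)(0.55) − (-0.05)(-0.25) = 0.4000
det(I−A) = Σ_j (I−A)_1j·C_1j = (0.75)(0.4950) + (-0.05)(0.3450) + (-0.40)(0.2200) = 0.2660
adj(I−A) = Cᵀ =
  [ 0.4950   0.0450   0.2350]
  [ 0.3450   0.5150   0.3250]
  [ 0.2200   0.0200   0.4000]
(I − A)⁻¹ = adj(I−A) / det(I−A) ≈
  [   1.8609     0.1692     0.8835]
  [   1.2970     1.9361     1.2218]
  [   0.8271     0.0752     1.5038]
Δx = (I − A)⁻¹ Δd with Δd having +75 in the Sector 1 component and 0 elsewhere.
So Δx_3 = L_31 · (+75), where L_31 = adj(I−A)_31 / det(I−A) = 0.2200 / 0.2660.
Δx_3 = 0.2200 × (+75) / 0.2660 = 16.50 / 0.2660 ≈ 62.0.

Δx_3 = 62.0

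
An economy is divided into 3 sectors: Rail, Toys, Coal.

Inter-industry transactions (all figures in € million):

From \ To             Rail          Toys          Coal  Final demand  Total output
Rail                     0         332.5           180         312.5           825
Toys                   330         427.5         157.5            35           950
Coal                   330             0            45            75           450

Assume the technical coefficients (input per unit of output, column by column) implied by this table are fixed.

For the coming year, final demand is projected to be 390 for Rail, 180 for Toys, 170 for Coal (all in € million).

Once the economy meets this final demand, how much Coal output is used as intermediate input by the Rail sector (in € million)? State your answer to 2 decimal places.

z_CR = 530.99

Technical coefficients a_ij = z_ij / X_j:
  a_RR = 0/825 = 0.00, a_TR = 330/825 = 0.40, a_CR = 330/825 = 0.40
  a_RT = 332.5/950 = 0.35, a_TT = 427.5/950 = 0.45, a_CT = 0/950 = 0.00
  a_RC = 180/450 = 0.40, a_TC = 157.5/450 = 0.35, a_CC = 45/450 = 0.10
I − A =
  [   1.00    -0.35    -0.40]
  [  -0.40     0.55    -0.35]
  [  -0.40     0.00     0.90]
Cofactors of I−A, C_ij = (−1)^(i+j)·(minor ij) (rows/columns in the sector order above):
  C_11 = (0.55)(0.90) − (-0.35)(0.00) = 0.4950
  C_12 = −[(-0.40)(0.90) − (-0.35)(-0.40)] = 0.5000
  C_13 = (-0.40)(0.00) − (0.55)(-0.40) = 0.2200
  C_21 = −[(-0.35)(0.90) − (-0.40)(0.00)] = 0.3150
  C_22 = (1.00)(0.90) − (-0.40)(-0.40) = 0.7400
  C_23 = −[(1.00)(0.00) − (-0.35)(-0.40)] = 0.1400
  C_31 = (-0.35)(-0.35) − (-0.40)(0.55) = 0.3425
  C_32 = −[(1.00)(-0.35) − (-0.40)(-0.40)] = 0.5100
  C_33 = (1.00)(0.55) − (-0.35)(-0.40) = 0.4100
det(I−A) = Σ_j (I−A)_1j·C_1j = (1.00)(0.4950) + (-0.35)(0.5000) + (-0.40)(0.2200) = 0.2320
adj(I−A) = Cᵀ =
  [ 0.4950   0.3150   0.3425]
  [ 0.5000   0.7400   0.5100]
  [ 0.2200   0.1400   0.4100]
(I − A)⁻¹ = adj(I−A) / det(I−A) ≈
  [   2.1336     1.3578     1.4763]
  [   2.1552     3.1897     2.1983]
  [   0.9483     0.6034     1.7672]
First solve x = (I − A)⁻¹ d = adj(I−A)·d / det(I−A); in particular x_R = (0.4950·390 + 0.3150·180 + 0.3425·170) / 0.2320 = 307.975 / 0.2320 ≈ 1327.4784.
Intermediate flow from C to R: z_CR = a_CR · x_R = 0.40 × 307.975 / 0.2320 = 123.19 / 0.2320 ≈ 530.99.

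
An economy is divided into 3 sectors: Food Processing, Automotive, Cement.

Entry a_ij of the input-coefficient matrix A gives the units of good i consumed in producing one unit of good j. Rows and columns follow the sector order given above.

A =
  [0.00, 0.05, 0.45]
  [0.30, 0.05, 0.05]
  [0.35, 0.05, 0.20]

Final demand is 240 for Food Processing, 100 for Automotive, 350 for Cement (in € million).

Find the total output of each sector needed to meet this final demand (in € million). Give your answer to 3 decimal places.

I − A =
  [   1.00    -0.05    -0.45]
  [  -0.30     0.95    -0.05]
  [  -0.35    -0.05     0.80]
Cofactors of I−A, C_ij = (−1)^(i+j)·(minor ij) (rows/columns in the sector order above):
  C_11 = (0.95)(0.80) − (-0.05)(-0.05) = 0.7575
  C_12 = −[(-0.30)(0.80) − (-0.05)(-0.35)] = 0.2575
  C_13 = (-0.30)(-0.05) − (0.95)(-0.35) = 0.3475
  C_21 = −[(-0.05)(0.80) − (-0.45)(-0.05)] = 0.0625
  C_22 = (1.00)(0.80) − (-0.45)(-0.35) = 0.6425
  C_23 = −[(1.00)(-0.05) − (-0.05)(-0.35)] = 0.0675
  C_31 = (-0.05)(-0.05) − (-0.45)(0.95) = 0.4300
  C_32 = −[(1.00)(-0.05) − (-0.45)(-0.30)] = 0.1850
  C_33 = (1.00)(0.95) − (-0.05)(-0.30) = 0.9350
det(I−A) = Σ_j (I−A)_1j·C_1j = (1.00)(0.7575) + (-0.05)(0.2575) + (-0.45)(0.3475) = 0.58825
adj(I−A) = Cᵀ =
  [ 0.7575   0.0625   0.4300]
  [ 0.2575   0.6425   0.1850]
  [ 0.3475   0.0675   0.9350]
(I − A)⁻¹ = adj(I−A) / det(I−A) ≈
  [   1.2877     0.1062     0.7310]
  [   0.4377     1.0922     0.3145]
  [   0.5907     0.1147     1.5895]
x = (I − A)⁻¹ d = adj(I−A)·d / det(I−A), with det(I−A) = 0.58825:
  x_F = (0.7575·240 + 0.0625·100 + 0.4300·350) / 0.58825 = 338.55 / 0.58825 ≈ 575.521
  x_A = (0.2575·240 + 0.6425·100 + 0.1850·350) / 0.58825 = 190.80 / 0.58825 ≈ 324.352
  x_C = (0.3475·240 + 0.0675·100 + 0.9350·350) / 0.58825 = 417.40 / 0.58825 ≈ 709.562

x_F = 575.521, x_A = 324.352, x_C = 709.562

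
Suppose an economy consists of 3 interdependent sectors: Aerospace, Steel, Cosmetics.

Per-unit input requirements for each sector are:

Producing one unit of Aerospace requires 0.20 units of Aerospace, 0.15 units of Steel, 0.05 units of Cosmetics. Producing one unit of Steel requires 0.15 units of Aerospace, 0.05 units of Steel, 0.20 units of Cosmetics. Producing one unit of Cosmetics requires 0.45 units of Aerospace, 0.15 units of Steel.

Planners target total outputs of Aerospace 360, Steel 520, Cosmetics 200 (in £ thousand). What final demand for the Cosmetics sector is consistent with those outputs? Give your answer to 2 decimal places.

d_3 = 78.00

I − A =
  [   0.80    -0.15    -0.45]
  [  -0.15     0.95    -0.15]
  [  -0.05    -0.20     1.00]
d = (I − A) x:
  d_1 = (+0.80)·360 + (-0.15)·520 + (-0.45)·200 = 120.00
  d_2 = (-0.15)·360 + (+0.95)·520 + (-0.15)·200 = 410.00
  d_3 = (-0.05)·360 + (-0.20)·520 + (+1.00)·200 = 78.00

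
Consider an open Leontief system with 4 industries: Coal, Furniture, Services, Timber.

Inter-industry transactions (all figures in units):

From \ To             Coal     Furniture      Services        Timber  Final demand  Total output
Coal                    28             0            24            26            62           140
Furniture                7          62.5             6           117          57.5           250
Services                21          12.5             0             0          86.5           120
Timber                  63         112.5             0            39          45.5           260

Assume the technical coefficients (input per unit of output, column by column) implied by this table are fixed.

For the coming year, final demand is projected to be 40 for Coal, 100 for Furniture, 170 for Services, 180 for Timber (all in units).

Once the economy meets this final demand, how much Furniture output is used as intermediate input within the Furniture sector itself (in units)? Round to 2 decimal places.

z_FF = 125.72

Technical coefficients a_ij = z_ij / X_j:
  a_CC = 28/140 = 0.20, a_FC = 7/140 = 0.05, a_SC = 21/140 = 0.15, a_TC = 63/140 = 0.45
  a_CF = 0/250 = 0.00, a_FF = 62.5/250 = 0.25, a_SF = 12.5/250 = 0.05, a_TF = 112.5/250 = 0.45
  a_CS = 24/120 = 0.20, a_FS = 6/120 = 0.05, a_SS = 0/120 = 0.00, a_TS = 0/120 = 0.00
  a_CT = 26/260 = 0.10, a_FT = 117/260 = 0.45, a_ST = 0/260 = 0.00, a_TT = 39/260 = 0.15
I − A =
  [   0.80     0.00    -0.20    -0.10]
  [  -0.05     0.75    -0.05    -0.45]
  [  -0.15    -0.05     1.00     0.00]
  [  -0.45    -0.45     0.00     0.85]
Compute the cofactors C_ij = (−1)^(i+j)·(3×3 minor ij) of I−A; the adjugate is their transpose:
adj(I−A) = Cᵀ =
  [ 0.432875   0.053500   0.089250   0.079250]
  [ 0.251375   0.609500   0.080750   0.352250]
  [ 0.077500   0.038500   0.312000   0.029500]
  [ 0.362250   0.351000   0.090000   0.575000]
det(I−A) = Σ_j (I−A)_1j·C_1j = (0.80)(0.432875) + (0.00)(0.251375) + (-0.20)(0.077500) + (-0.10)(0.362250) = 0.294575
(I − A)⁻¹ = adj(I−A) / det(I−A) ≈
  [   1.4695     0.1816     0.3030     0.2690]
  [   0.8533     2.0691     0.2741     1.1958]
  [   0.2631     0.1307     1.0592     0.1001]
  [   1.2297     1.1915     0.3055     1.9520]
First solve x = (I − A)⁻¹ d = adj(I−A)·d / det(I−A); in particular x_F = (0.251375·40 + 0.609500·100 + 0.080750·170 + 0.352250·180) / 0.294575 = 148.1375 / 0.294575 ≈ 502.8855.
Intermediate flow from F to F: z_FF = a_FF · x_F = 0.25 × 148.1375 / 0.294575 = 37.034375 / 0.294575 ≈ 125.72.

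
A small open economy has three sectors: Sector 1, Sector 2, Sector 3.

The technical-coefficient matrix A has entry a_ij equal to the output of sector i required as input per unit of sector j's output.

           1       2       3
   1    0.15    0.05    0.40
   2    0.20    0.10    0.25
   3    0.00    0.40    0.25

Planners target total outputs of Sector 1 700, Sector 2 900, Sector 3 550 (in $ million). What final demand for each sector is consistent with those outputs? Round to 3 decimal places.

d_1 = 330.000, d_2 = 532.500, d_3 = 52.500

I − A =
  [   0.85    -0.05    -0.40]
  [  -0.20     0.90    -0.25]
  [   0.00    -0.40     0.75]
d = (I − A) x:
  d_1 = (+0.85)·700 + (-0.05)·900 + (-0.40)·550 = 330.000
  d_2 = (-0.20)·700 + (+0.90)·900 + (-0.25)·550 = 532.500
  d_3 = (+0.00)·700 + (-0.40)·900 + (+0.75)·550 = 52.500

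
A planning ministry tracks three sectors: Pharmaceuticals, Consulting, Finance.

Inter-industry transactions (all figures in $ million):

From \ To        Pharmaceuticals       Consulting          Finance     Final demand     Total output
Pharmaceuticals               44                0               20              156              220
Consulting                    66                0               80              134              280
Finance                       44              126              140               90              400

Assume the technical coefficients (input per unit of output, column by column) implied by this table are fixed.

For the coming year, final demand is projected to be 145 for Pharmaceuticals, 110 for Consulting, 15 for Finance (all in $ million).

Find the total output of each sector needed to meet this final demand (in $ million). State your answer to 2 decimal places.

Technical coefficients a_ij = z_ij / X_j:
  a_PP = 44/220 = 0.20, a_CP = 66/220 = 0.30, a_FP = 44/220 = 0.20
  a_PC = 0/280 = 0.00, a_CC = 0/280 = 0.00, a_FC = 126/280 = 0.45
  a_PF = 20/400 = 0.05, a_CF = 80/400 = 0.20, a_FF = 140/400 = 0.35
I − A =
  [   0.80     0.00    -0.05]
  [  -0.30     1.00    -0.20]
  [  -0.20    -0.45     0.65]
Cofactors of I−A, C_ij = (−1)^(i+j)·(minor ij) (rows/columns in the sector order above):
  C_11 = (1.00)(0.65) − (-0.20)(-0.45) = 0.5600
  C_12 = −[(-0.30)(0.65) − (-0.20)(-0.20)] = 0.2350
  C_13 = (-0.30)(-0.45) − (1.00)(-0.20) = 0.3350
  C_21 = −[(0.00)(0.65) − (-0.05)(-0.45)] = 0.0225
  C_22 = (0.80)(0.65) − (-0.05)(-0.20) = 0.5100
  C_23 = −[(0.80)(-0.45) − (0.00)(-0.20)] = 0.3600
  C_31 = (0.00)(-0.20) − (-0.05)(1.00) = 0.0500
  C_32 = −[(0.80)(-0.20) − (-0.05)(-0.30)] = 0.1750
  C_33 = (0.80)(1.00) − (0.00)(-0.30) = 0.8000
det(I−A) = Σ_j (I−A)_1j·C_1j = (0.80)(0.5600) + (0.00)(0.2350) + (-0.05)(0.3350) = 0.43125
adj(I−A) = Cᵀ =
  [ 0.5600   0.0225   0.0500]
  [ 0.2350   0.5100   0.1750]
  [ 0.3350   0.3600   0.8000]
(I − A)⁻¹ = adj(I−A) / det(I−A) ≈
  [   1.2986     0.0522     0.1159]
  [   0.5449     1.1826     0.4058]
  [   0.7768     0.8348     1.8551]
x = (I − A)⁻¹ d = adj(I−A)·d / det(I−A), with det(I−A) = 0.43125:
  x_P = (0.5600·145 + 0.0225·110 + 0.0500·15) / 0.43125 = 84.425 / 0.43125 ≈ 195.77
  x_C = (0.2350·145 + 0.5100·110 + 0.1750·15) / 0.43125 = 92.80 / 0.43125 ≈ 215.19
  x_F = (0.3350·145 + 0.3600·110 + 0.8000·15) / 0.43125 = 100.175 / 0.43125 ≈ 232.29

x_P = 195.77, x_C = 215.19, x_F = 232.29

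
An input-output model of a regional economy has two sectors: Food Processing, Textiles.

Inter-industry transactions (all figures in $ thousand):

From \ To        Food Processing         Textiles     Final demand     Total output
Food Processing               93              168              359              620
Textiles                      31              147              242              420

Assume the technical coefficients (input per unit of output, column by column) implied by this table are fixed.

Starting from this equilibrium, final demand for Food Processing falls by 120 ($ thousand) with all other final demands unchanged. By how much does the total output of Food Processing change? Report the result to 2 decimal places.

Δx_1 = -146.48

Technical coefficients a_ij = z_ij / X_j:
  a_11 = 93/620 = 0.15, a_21 = 31/620 = 0.05
  a_12 = 168/420 = 0.40, a_22 = 147/420 = 0.35
I − A =
  [   0.85    -0.40]
  [  -0.05     0.65]
det(I−A) = (0.85)(0.65) − (-0.40)(-0.05) = 0.5325
adj(I−A) = [[0.65, 0.40], [0.05, 0.85]]
(I − A)⁻¹ = adj(I−A) / det(I−A) ≈
  [   1.2207     0.7512]
  [   0.0939     1.5962]
Δx = (I − A)⁻¹ Δd with Δd having -120 in the Food Processing component and 0 elsewhere.
So Δx_1 = L_11 · (-120), where L_11 = adj(I−A)_11 / det(I−A) = 0.65 / 0.5325.
Δx_1 = 0.65 × (-120) / 0.5325 = -78.00 / 0.5325 ≈ -146.48.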